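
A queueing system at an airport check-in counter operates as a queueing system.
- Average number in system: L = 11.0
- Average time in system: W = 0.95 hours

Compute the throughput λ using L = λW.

Little's Law: L = λW, so λ = L/W
λ = 11.0/0.95 = 11.5789 passengers/hour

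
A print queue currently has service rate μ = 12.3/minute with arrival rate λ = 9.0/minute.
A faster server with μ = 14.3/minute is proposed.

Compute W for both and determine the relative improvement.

System 1: ρ₁ = 9.0/12.3 = 0.7317, W₁ = 1/(12.3-9.0) = 0.30303
System 2: ρ₂ = 9.0/14.3 = 0.6294, W₂ = 1/(14.3-9.0) = 0.18868
Improvement: (W₁-W₂)/W₁ = (0.30303-0.18868)/0.30303 = 37.74%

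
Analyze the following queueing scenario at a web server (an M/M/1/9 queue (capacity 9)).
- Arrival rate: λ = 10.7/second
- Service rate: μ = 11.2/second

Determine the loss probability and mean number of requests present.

ρ = λ/μ = 10.7/11.2 = 0.955357
P₀ = (1-ρ)/(1-ρ^(K+1)) = (1-0.955357)/(1-0.955357^10) = 0.04464/0.3666 = 0.1218
P_K = P₀×ρ^K = 0.12177 × 0.955357^9 = 0.12177 × 0.66297 = 0.08073
Blocking probability P_9 = 0.08073 (8.07%)
L = ρ[1 - (K+1)ρ^K + Kρ^(K+1)] / [(1-ρ)(1-ρ^(K+1))]
L = 0.955357 × (1 - 10×0.6629659 + 9×0.6333691) / ((1 - 0.955357) × (1 - 0.6333691)) = 4.1245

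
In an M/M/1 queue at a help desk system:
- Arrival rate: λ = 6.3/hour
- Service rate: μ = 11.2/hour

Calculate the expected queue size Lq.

ρ = λ/μ = 6.3/11.2 = 0.5625
For M/M/1: Lq = λ²/(μ(μ-λ))
Lq = 39.69/(11.2 × 4.90)
Lq = 0.7232 tickets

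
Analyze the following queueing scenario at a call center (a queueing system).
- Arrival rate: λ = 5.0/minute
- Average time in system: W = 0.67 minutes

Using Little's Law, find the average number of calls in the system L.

Little's Law: L = λW
L = 5.0 × 0.67 = 3.3500 calls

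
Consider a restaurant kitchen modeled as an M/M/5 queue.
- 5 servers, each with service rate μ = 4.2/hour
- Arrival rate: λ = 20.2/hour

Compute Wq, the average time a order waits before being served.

Traffic intensity: ρ = λ/(cμ) = 20.2/(5×4.2) = 0.9619
Since ρ = 0.9619 < 1, system is stable.
Offered load a = λ/μ = cρ = 20.2/4.2 = 4.8095
P₀ = [ Σₙ₌₀^4 aⁿ/n! + a^5/(5!(1-ρ)) ]⁻¹
Σ = a^0/0! + a^1/1! + a^2/2! + a^3/3! + a^4/4! = 1.0000 + 4.8095 + 11.5658 + 18.5419 + 22.2945 = 58.2117
a^5/(5!(1-ρ)) = 2573.4184/(120 × 0.038095238) = 562.9353
P₀ = 1/(58.2117 + 562.9353) = 0.001610
Lq = P₀·a^5·ρ / (5!(1-ρ)²) = 0.001609925 × 2573.4184 × 0.9619048 / (120 × 0.001451247) = 22.8837
Wq = Lq/λ = 22.8837/20.2 = 1.1329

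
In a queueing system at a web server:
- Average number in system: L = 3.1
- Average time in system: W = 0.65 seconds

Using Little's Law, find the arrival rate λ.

Little's Law: L = λW, so λ = L/W
λ = 3.1/0.65 = 4.7692 requests/second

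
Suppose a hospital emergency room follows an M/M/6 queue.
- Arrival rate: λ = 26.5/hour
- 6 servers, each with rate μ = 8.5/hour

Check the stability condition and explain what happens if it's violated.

Stability requires ρ = λ/(cμ) < 1
ρ = 26.5/(6 × 8.5) = 26.5/51.00 = 0.5196
Since 0.5196 < 1, the system is STABLE.
The servers are busy 51.96% of the time.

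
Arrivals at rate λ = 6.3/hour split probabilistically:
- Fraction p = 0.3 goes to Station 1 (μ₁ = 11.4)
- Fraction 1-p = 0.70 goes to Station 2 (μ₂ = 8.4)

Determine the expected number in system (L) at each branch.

Effective rates: λ₁ = 6.3×0.3 = 1.89, λ₂ = 6.3×0.70 = 4.41
Station 1: ρ₁ = 1.89/11.4 = 0.16579, L₁ = ρ₁/(1-ρ₁) = 0.16579/(1-0.16579) = 0.1987
Station 2: ρ₂ = 4.41/8.4 = 0.5250, L₂ = ρ₂/(1-ρ₂) = 0.5250/(1-0.5250) = 1.1053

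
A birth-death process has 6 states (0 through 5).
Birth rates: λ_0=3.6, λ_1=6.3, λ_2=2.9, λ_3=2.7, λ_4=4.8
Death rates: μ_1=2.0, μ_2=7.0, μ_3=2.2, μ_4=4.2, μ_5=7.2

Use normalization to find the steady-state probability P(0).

Ratios P(n)/P(0) = (λ₀···λₙ₋₁)/(μ₁···μₙ):
P(1)/P(0) = (3.6)/(2.0) = 1.80000
P(2)/P(0) = (3.6×6.3)/(2.0×7.0) = 1.62000
P(3)/P(0) = (3.6×6.3×2.9)/(2.0×7.0×2.2) = 2.13545
P(4)/P(0) = (3.6×6.3×2.9×2.7)/(2.0×7.0×2.2×4.2) = 1.37279
P(5)/P(0) = (3.6×6.3×2.9×2.7×4.8)/(2.0×7.0×2.2×4.2×7.2) = 0.915195

Normalization: ∑ P(n) = 1
P(0) × (1.00000 + 1.80000 + 1.62000 + 2.13545 + 1.37279 + 0.915195) = 1
P(0) × 8.8434 = 1
P(0) = 1/8.8434 = 0.1131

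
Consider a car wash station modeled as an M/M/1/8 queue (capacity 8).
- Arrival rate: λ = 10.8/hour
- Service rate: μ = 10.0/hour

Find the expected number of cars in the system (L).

ρ = λ/μ = 10.8/10.0 = 1.0800
P₀ = (1-ρ)/(1-ρ^(K+1)) = (1-1.0800)/(1-1.0800^9) = -0.08000/-0.9990 = 0.08008
P_K = P₀×ρ^K = 0.08008 × 1.0800^8 = 0.08008 × 1.8509 = 0.1482
L = ρ[1 - (K+1)ρ^K + Kρ^(K+1)] / [(1-ρ)(1-ρ^(K+1))]
L = 1.0800 × (1 - 9×1.850930 + 8×1.999005) / ((1 - 1.0800) × (1 - 1.999005)) = 4.5090 cars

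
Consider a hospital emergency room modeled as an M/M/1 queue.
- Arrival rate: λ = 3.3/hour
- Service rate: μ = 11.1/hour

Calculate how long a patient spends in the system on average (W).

First, compute utilization: ρ = λ/μ = 3.3/11.1 = 0.2973
For M/M/1: W = 1/(μ-λ)
W = 1/(11.1-3.3) = 1/7.80
W = 0.1282 hours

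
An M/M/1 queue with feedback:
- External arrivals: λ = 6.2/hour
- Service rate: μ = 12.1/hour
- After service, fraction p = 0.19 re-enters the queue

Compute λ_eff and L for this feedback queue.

Effective arrival rate: λ_eff = λ/(1-p) = 6.2/(1-0.19) = 6.2/0.81 = 7.654321
ρ = λ_eff/μ = 7.654321/12.1 = 0.632589
L = ρ/(1-ρ) = 0.632589/(1-0.632589) = 1.7217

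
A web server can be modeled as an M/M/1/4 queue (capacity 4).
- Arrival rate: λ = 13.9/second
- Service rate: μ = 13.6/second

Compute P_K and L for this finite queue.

ρ = λ/μ = 13.9/13.6 = 1.02206
P₀ = (1-ρ)/(1-ρ^(K+1)) = (1-1.02206)/(1-1.02206^5) = -0.022060/-0.11527 = 0.1914
P_K = P₀×ρ^K = 0.19137 × 1.02206^4 = 0.19137 × 1.0912 = 0.2088
Blocking probability P_4 = 0.2088 (20.88%)
L = ρ[1 - (K+1)ρ^K + Kρ^(K+1)] / [(1-ρ)(1-ρ^(K+1))]
L = 1.02206 × (1 - 5×1.09120304 + 4×1.11527498) / ((1 - 1.02206) × (1 - 1.11527498)) = 2.0436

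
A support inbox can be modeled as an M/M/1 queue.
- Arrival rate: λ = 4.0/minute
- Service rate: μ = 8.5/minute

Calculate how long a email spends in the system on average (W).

First, compute utilization: ρ = λ/μ = 4.0/8.5 = 0.4706
For M/M/1: W = 1/(μ-λ)
W = 1/(8.5-4.0) = 1/4.50
W = 0.2222 minutes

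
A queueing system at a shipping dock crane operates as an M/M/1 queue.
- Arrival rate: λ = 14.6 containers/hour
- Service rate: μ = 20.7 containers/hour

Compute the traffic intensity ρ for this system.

Server utilization: ρ = λ/μ
ρ = 14.6/20.7 = 0.7053
The server is busy 70.53% of the time.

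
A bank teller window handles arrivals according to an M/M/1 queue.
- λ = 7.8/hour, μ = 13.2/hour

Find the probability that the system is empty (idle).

ρ = λ/μ = 7.8/13.2 = 0.5909
P(0) = 1 - ρ = 1 - 0.5909 = 0.4091
The server is idle 40.91% of the time.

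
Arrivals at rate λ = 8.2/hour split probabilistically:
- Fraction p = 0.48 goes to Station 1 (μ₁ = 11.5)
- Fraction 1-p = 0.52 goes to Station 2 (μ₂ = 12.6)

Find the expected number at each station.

Effective rates: λ₁ = 8.2×0.48 = 3.936, λ₂ = 8.2×0.52 = 4.264
Station 1: ρ₁ = 3.936/11.5 = 0.34226, L₁ = ρ₁/(1-ρ₁) = 0.34226/(1-0.34226) = 0.5204
Station 2: ρ₂ = 4.264/12.6 = 0.3384, L₂ = ρ₂/(1-ρ₂) = 0.3384/(1-0.3384) = 0.5115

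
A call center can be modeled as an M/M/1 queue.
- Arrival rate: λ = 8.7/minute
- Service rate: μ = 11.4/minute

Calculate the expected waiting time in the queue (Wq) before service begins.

First, compute utilization: ρ = λ/μ = 8.7/11.4 = 0.7632
For M/M/1: Wq = λ/(μ(μ-λ))
Wq = 8.7/(11.4 × (11.4-8.7))
Wq = 8.7/(11.4 × 2.70)
Wq = 0.2827 minutes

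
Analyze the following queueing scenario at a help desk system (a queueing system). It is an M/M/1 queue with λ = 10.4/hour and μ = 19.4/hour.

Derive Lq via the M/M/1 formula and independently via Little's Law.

Method 1 (direct): Lq = λ²/(μ(μ-λ)) = 108.16/(19.4 × 9.00) = 0.6195

Method 2 (Little's Law):
W = 1/(μ-λ) = 1/9.00 = 0.111111
Wq = W - 1/μ = 0.111111 - 0.0515464 = 0.059565
Lq = λWq = 10.4 × 0.059565 = 0.6195 ✔ (matches Method 1)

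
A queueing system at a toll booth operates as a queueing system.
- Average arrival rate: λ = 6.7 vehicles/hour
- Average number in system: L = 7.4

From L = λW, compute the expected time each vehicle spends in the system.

Little's Law: L = λW, so W = L/λ
W = 7.4/6.7 = 1.1045 hours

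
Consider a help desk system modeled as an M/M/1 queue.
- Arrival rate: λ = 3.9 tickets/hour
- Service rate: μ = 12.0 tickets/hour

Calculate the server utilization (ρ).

Server utilization: ρ = λ/μ
ρ = 3.9/12.0 = 0.3250
The server is busy 32.50% of the time.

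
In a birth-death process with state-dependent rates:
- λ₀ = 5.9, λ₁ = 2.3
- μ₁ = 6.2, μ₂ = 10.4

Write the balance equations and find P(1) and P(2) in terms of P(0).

Balance equations:
State 0: λ₀P₀ = μ₁P₁ → P₁ = (λ₀/μ₁)P₀ = (5.9/6.2)P₀ = 0.9516P₀
State 1: P₂ = (λ₀λ₁)/(μ₁μ₂)P₀ = (5.9×2.3)/(6.2×10.4)P₀ = 0.2105P₀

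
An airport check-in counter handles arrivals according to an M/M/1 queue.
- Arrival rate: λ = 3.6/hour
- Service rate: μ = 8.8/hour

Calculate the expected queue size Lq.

ρ = λ/μ = 3.6/8.8 = 0.4091
For M/M/1: Lq = λ²/(μ(μ-λ))
Lq = 12.96/(8.8 × 5.20)
Lq = 0.2832 passengers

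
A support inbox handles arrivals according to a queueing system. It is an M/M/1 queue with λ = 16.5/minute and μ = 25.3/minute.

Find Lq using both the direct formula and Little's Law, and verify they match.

Method 1 (direct): Lq = λ²/(μ(μ-λ)) = 272.25/(25.3 × 8.80) = 1.2228

Method 2 (Little's Law):
W = 1/(μ-λ) = 1/8.80 = 0.11364
Wq = W - 1/μ = 0.11364 - 0.039526 = 0.07411
Lq = λWq = 16.5 × 0.07411 = 1.2228 ✔ (matches Method 1)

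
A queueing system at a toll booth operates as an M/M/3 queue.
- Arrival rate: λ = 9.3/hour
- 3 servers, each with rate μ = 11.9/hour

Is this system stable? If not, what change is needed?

Stability requires ρ = λ/(cμ) < 1
ρ = 9.3/(3 × 11.9) = 9.3/35.70 = 0.2605
Since 0.2605 < 1, the system is STABLE.
The servers are busy 26.05% of the time.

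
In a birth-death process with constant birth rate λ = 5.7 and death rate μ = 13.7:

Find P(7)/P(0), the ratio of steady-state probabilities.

For constant rates: P(n)/P(0) = (λ/μ)^n
P(7)/P(0) = (5.7/13.7)^7 = 0.41606^7 = 0.002158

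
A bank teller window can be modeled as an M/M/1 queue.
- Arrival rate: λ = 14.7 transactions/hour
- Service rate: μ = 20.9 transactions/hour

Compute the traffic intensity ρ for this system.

Server utilization: ρ = λ/μ
ρ = 14.7/20.9 = 0.7033
The server is busy 70.33% of the time.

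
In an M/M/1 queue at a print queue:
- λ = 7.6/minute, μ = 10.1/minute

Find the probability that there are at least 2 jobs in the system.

ρ = λ/μ = 7.6/10.1 = 0.75248
P(N ≥ n) = ρⁿ
P(N ≥ 2) = 0.75248^2
P(N ≥ 2) = 0.5662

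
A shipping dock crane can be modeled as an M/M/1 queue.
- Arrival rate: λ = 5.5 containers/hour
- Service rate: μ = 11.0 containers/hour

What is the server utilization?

Server utilization: ρ = λ/μ
ρ = 5.5/11.0 = 0.5000
The server is busy 50.00% of the time.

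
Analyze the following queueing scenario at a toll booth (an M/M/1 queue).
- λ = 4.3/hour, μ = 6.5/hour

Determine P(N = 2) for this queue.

ρ = λ/μ = 4.3/6.5 = 0.6615
P(n) = (1-ρ)ρⁿ
P(2) = (1-0.6615) × 0.6615^2
P(2) = 0.3385 × 0.4376
P(2) = 0.1481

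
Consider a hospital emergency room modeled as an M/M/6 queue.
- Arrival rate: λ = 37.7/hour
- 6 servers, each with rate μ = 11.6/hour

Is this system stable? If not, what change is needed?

Stability requires ρ = λ/(cμ) < 1
ρ = 37.7/(6 × 11.6) = 37.7/69.60 = 0.5417
Since 0.5417 < 1, the system is STABLE.
The servers are busy 54.17% of the time.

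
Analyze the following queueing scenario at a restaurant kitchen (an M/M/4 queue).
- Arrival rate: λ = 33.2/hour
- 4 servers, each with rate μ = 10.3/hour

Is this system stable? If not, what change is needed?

Stability requires ρ = λ/(cμ) < 1
ρ = 33.2/(4 × 10.3) = 33.2/41.20 = 0.8058
Since 0.8058 < 1, the system is STABLE.
The servers are busy 80.58% of the time.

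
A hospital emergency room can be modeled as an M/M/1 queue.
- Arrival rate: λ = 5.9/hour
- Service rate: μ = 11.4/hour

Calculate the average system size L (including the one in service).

ρ = λ/μ = 5.9/11.4 = 0.5175
For M/M/1: L = λ/(μ-λ)
L = 5.9/(11.4-5.9) = 5.9/5.50
L = 1.0727 patients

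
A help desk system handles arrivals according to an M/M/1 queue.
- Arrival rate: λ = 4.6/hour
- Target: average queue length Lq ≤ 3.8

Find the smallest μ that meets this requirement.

For M/M/1: Lq = λ²/(μ(μ-λ))
Need Lq ≤ 3.8, i.e. μ(μ-λ) ≥ λ²/3.8
μ² - 4.6μ - 21.16/3.8 ≥ 0  →  μ² - 4.6μ - 5.56842 ≥ 0
Quadratic formula (positive root): μ = [λ + √(λ² + 4×5.56842)]/2
Discriminant: 21.16 + 4×5.56842 = 43.4337, √43.4337 = 6.5904
μ ≥ (4.6 + 6.5904)/2 = 5.5952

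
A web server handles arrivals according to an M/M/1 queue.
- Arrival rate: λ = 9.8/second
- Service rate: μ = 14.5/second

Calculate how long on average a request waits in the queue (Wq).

First, compute utilization: ρ = λ/μ = 9.8/14.5 = 0.6759
For M/M/1: Wq = λ/(μ(μ-λ))
Wq = 9.8/(14.5 × (14.5-9.8))
Wq = 9.8/(14.5 × 4.70)
Wq = 0.1438 seconds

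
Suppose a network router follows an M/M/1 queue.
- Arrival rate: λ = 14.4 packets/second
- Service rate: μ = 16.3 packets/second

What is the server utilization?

Server utilization: ρ = λ/μ
ρ = 14.4/16.3 = 0.8834
The server is busy 88.34% of the time.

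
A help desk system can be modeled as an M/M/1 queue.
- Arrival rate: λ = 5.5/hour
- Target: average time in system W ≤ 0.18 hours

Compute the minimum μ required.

For M/M/1: W = 1/(μ-λ)
Need W ≤ 0.18, so 1/(μ-λ) ≤ 0.18
μ - λ ≥ 1/0.18 = 5.5556
μ ≥ 5.5 + 5.5556 = 11.0556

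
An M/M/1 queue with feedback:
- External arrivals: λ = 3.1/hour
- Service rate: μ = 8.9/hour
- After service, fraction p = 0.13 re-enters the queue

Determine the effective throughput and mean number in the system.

Effective arrival rate: λ_eff = λ/(1-p) = 3.1/(1-0.13) = 3.1/0.87 = 3.5632
ρ = λ_eff/μ = 3.5632/8.9 = 0.40036
L = ρ/(1-ρ) = 0.40036/(1-0.40036) = 0.6677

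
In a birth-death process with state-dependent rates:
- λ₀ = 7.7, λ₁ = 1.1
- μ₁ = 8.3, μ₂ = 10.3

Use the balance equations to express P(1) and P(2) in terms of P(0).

Balance equations:
State 0: λ₀P₀ = μ₁P₁ → P₁ = (λ₀/μ₁)P₀ = (7.7/8.3)P₀ = 0.9277P₀
State 1: P₂ = (λ₀λ₁)/(μ₁μ₂)P₀ = (7.7×1.1)/(8.3×10.3)P₀ = 0.09908P₀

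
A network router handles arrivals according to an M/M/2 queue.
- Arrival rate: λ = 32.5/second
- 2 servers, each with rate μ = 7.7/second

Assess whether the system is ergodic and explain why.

Stability requires ρ = λ/(cμ) < 1
ρ = 32.5/(2 × 7.7) = 32.5/15.40 = 2.1104
Since 2.1104 ≥ 1, the system is UNSTABLE.
Need c > λ/μ = 32.5/7.7 = 4.22.
Minimum servers needed: c = 5.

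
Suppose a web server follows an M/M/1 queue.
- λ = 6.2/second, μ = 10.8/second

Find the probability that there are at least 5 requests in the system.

ρ = λ/μ = 6.2/10.8 = 0.57407
P(N ≥ n) = ρⁿ
P(N ≥ 5) = 0.57407^5
P(N ≥ 5) = 0.06235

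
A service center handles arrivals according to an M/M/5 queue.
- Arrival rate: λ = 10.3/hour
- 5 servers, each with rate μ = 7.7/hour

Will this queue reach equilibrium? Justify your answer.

Stability requires ρ = λ/(cμ) < 1
ρ = 10.3/(5 × 7.7) = 10.3/38.50 = 0.2675
Since 0.2675 < 1, the system is STABLE.
The servers are busy 26.75% of the time.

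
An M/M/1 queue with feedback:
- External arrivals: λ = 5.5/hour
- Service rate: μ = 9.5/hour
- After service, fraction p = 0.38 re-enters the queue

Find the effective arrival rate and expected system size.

Effective arrival rate: λ_eff = λ/(1-p) = 5.5/(1-0.38) = 5.5/0.62 = 8.870968
ρ = λ_eff/μ = 8.870968/9.5 = 0.9337861
L = ρ/(1-ρ) = 0.9337861/(1-0.9337861) = 14.1026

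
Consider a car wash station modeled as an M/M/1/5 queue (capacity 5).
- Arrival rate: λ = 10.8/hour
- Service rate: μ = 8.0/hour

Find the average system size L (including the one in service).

ρ = λ/μ = 10.8/8.0 = 1.3500
P₀ = (1-ρ)/(1-ρ^(K+1)) = (1-1.3500)/(1-1.3500^6) = -0.3500/-5.0534 = 0.06926
P_K = P₀×ρ^K = 0.06926 × 1.3500^5 = 0.06926 × 4.4840 = 0.3106
L = ρ[1 - (K+1)ρ^K + Kρ^(K+1)] / [(1-ρ)(1-ρ^(K+1))]
L = 1.3500 × (1 - 6×4.4840 + 5×6.0534) / ((1 - 1.3500) × (1 - 6.0534)) = 3.3302 cars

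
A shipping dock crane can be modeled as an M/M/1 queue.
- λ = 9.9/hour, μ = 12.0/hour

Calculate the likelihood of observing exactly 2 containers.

ρ = λ/μ = 9.9/12.0 = 0.8250
P(n) = (1-ρ)ρⁿ
P(2) = (1-0.8250) × 0.8250^2
P(2) = 0.1750 × 0.6806
P(2) = 0.1191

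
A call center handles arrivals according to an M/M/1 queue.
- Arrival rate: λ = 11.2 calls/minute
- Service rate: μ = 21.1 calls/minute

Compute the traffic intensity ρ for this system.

Server utilization: ρ = λ/μ
ρ = 11.2/21.1 = 0.5308
The server is busy 53.08% of the time.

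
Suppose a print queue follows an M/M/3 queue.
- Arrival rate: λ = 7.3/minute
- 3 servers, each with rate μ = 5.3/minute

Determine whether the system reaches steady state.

Stability requires ρ = λ/(cμ) < 1
ρ = 7.3/(3 × 5.3) = 7.3/15.90 = 0.4591
Since 0.4591 < 1, the system is STABLE.
The servers are busy 45.91% of the time.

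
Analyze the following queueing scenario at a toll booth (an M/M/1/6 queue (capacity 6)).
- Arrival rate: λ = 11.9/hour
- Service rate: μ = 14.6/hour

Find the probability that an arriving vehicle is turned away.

ρ = λ/μ = 11.9/14.6 = 0.815068
P₀ = (1-ρ)/(1-ρ^(K+1)) = (1-0.815068)/(1-0.815068^7) = 0.1849/0.7610 = 0.2430
P_K = P₀×ρ^K = 0.2430 × 0.815068^6 = 0.2430 × 0.2932 = 0.07125
Blocking probability = 7.12%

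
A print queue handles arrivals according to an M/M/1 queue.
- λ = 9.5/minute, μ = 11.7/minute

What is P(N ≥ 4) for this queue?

ρ = λ/μ = 9.5/11.7 = 0.8120
P(N ≥ n) = ρⁿ
P(N ≥ 4) = 0.8120^4
P(N ≥ 4) = 0.4347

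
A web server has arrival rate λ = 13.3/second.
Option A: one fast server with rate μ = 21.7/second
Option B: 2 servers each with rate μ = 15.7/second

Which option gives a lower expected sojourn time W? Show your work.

Option A: single server μ = 21.7 (M/M/1)
  ρ_A = 13.3/21.7 = 0.6129
  W_A = 1/(μ-λ) = 1/(21.7-13.3) = 1/8.40 = 0.1190

Option B: 2 servers μ = 15.7 (M/M/2)
  ρ_B = λ/(cμ) = 13.3/(2×15.7) = 0.4236
  Offered load a = λ/μ = cρ = 13.3/15.7 = 0.8471
  P₀ = [ Σₙ₌₀^1 aⁿ/n! + a^2/(2!(1-ρ)) ]⁻¹
  Σ = a^0/0! + a^1/1! = 1.0000 + 0.8471 = 1.8471
  a^2/(2!(1-ρ)) = 0.7176/(2 × 0.5764) = 0.6225
  P₀ = 1/(1.8471 + 0.6225) = 0.4049
  Lq = P₀·a^2·ρ / (2!(1-ρ)²) = 0.4049 × 0.7176 × 0.4236 / (2 × 0.3323) = 0.1852
  Wq_B = Lq/λ = 0.18521/13.3 = 0.01393
  W_B = Wq_B + 1/μ = 0.01393 + 0.06369 = 0.07762

Since W_B = 0.07762 < W_A = 0.1190, Option B (multiple servers) has the shorter time in system.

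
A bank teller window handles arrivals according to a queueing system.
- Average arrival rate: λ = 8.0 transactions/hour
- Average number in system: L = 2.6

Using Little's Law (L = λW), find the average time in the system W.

Little's Law: L = λW, so W = L/λ
W = 2.6/8.0 = 0.3250 hours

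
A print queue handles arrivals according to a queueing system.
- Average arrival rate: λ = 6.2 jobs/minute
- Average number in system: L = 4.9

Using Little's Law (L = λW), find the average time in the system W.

Little's Law: L = λW, so W = L/λ
W = 4.9/6.2 = 0.7903 minutes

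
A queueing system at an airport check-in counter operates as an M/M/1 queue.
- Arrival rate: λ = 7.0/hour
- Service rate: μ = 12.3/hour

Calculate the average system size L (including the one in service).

ρ = λ/μ = 7.0/12.3 = 0.5691
For M/M/1: L = λ/(μ-λ)
L = 7.0/(12.3-7.0) = 7.0/5.30
L = 1.3208 passengers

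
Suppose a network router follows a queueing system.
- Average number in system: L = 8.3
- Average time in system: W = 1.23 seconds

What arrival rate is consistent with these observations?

Little's Law: L = λW, so λ = L/W
λ = 8.3/1.23 = 6.7480 packets/second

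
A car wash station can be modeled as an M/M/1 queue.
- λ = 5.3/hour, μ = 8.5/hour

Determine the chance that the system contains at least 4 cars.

ρ = λ/μ = 5.3/8.5 = 0.62353
P(N ≥ n) = ρⁿ
P(N ≥ 4) = 0.62353^4
P(N ≥ 4) = 0.1512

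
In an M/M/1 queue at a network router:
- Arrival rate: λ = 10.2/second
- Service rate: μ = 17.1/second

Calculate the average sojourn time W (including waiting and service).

First, compute utilization: ρ = λ/μ = 10.2/17.1 = 0.5965
For M/M/1: W = 1/(μ-λ)
W = 1/(17.1-10.2) = 1/6.90
W = 0.1449 seconds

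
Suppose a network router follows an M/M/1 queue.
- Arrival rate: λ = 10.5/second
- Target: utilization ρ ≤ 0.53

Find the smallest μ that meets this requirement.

ρ = λ/μ, so μ = λ/ρ
μ ≥ 10.5/0.53 = 19.8113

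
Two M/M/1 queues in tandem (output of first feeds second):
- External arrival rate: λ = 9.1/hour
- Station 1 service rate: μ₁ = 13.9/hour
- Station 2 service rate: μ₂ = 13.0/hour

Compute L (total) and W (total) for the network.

By Jackson's theorem, each station behaves as independent M/M/1.
Station 1: ρ₁ = 9.1/13.9 = 0.6547, L₁ = ρ₁/(1-ρ₁) = λ/(μ₁-λ) = 9.1/4.80 = 1.89583
Station 2: ρ₂ = 9.1/13.0 = 0.7000, L₂ = ρ₂/(1-ρ₂) = λ/(μ₂-λ) = 9.1/3.90 = 2.33333
Total: L = L₁ + L₂ = 1.89583 + 2.33333 = 4.2292
W = L/λ = 4.2292/9.1 = 0.4647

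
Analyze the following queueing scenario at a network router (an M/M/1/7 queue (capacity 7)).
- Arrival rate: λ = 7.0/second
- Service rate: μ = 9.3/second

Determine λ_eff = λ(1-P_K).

ρ = λ/μ = 7.0/9.3 = 0.7527
P₀ = (1-ρ)/(1-ρ^(K+1)) = (1-0.7527)/(1-0.7527^8) = 0.2473/0.8970 = 0.2757
P_K = P₀×ρ^K = 0.2757 × 0.7527^7 = 0.2757 × 0.1369 = 0.03774
λ_eff = λ(1-P_K) = 7.0 × (1 - 0.03774) = 7.0 × 0.96226 = 6.7358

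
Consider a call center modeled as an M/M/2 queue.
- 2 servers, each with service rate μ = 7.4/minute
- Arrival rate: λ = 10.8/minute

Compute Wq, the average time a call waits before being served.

Traffic intensity: ρ = λ/(cμ) = 10.8/(2×7.4) = 0.7297
Since ρ = 0.7297 < 1, system is stable.
Offered load a = λ/μ = cρ = 10.8/7.4 = 1.4595
P₀ = [ Σₙ₌₀^1 aⁿ/n! + a^2/(2!(1-ρ)) ]⁻¹
Σ = a^0/0! + a^1/1! = 1.0000 + 1.4595 = 2.4595
a^2/(2!(1-ρ)) = 2.1300/(2 × 0.27027) = 3.9405
P₀ = 1/(2.4595 + 3.9405) = 0.1562
Lq = P₀·a^2·ρ / (2!(1-ρ)²) = 0.15625 × 2.1300 × 0.72973 / (2 × 0.073046) = 1.6624
Wq = Lq/λ = 1.6624/10.8 = 0.1539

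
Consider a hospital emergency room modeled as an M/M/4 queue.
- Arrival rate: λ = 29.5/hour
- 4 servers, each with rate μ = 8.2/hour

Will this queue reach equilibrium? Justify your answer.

Stability requires ρ = λ/(cμ) < 1
ρ = 29.5/(4 × 8.2) = 29.5/32.80 = 0.8994
Since 0.8994 < 1, the system is STABLE.
The servers are busy 89.94% of the time.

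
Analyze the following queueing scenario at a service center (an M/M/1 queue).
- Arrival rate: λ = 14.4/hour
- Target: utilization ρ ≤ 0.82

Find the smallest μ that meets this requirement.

ρ = λ/μ, so μ = λ/ρ
μ ≥ 14.4/0.82 = 17.5610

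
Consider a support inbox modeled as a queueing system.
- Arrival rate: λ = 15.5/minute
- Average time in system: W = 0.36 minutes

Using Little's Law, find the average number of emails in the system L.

Little's Law: L = λW
L = 15.5 × 0.36 = 5.5800 emails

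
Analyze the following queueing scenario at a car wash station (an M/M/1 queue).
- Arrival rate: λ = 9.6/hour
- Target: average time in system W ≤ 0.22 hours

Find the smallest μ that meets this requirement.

For M/M/1: W = 1/(μ-λ)
Need W ≤ 0.22, so 1/(μ-λ) ≤ 0.22
μ - λ ≥ 1/0.22 = 4.5455
μ ≥ 9.6 + 4.5455 = 14.1455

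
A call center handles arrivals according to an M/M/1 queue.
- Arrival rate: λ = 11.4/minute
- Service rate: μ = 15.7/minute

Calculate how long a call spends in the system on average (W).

First, compute utilization: ρ = λ/μ = 11.4/15.7 = 0.7261
For M/M/1: W = 1/(μ-λ)
W = 1/(15.7-11.4) = 1/4.30
W = 0.2326 minutes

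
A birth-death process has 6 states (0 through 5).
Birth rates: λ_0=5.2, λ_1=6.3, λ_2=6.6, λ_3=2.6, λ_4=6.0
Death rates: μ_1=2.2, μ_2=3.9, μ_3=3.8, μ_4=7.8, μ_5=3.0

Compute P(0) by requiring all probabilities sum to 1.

Ratios P(n)/P(0) = (λ₀···λₙ₋₁)/(μ₁···μₙ):
P(1)/P(0) = (5.2)/(2.2) = 2.3636
P(2)/P(0) = (5.2×6.3)/(2.2×3.9) = 3.8182
P(3)/P(0) = (5.2×6.3×6.6)/(2.2×3.9×3.8) = 6.6316
P(4)/P(0) = (5.2×6.3×6.6×2.6)/(2.2×3.9×3.8×7.8) = 2.2105
P(5)/P(0) = (5.2×6.3×6.6×2.6×6.0)/(2.2×3.9×3.8×7.8×3.0) = 4.4211

Normalization: ∑ P(n) = 1
P(0) × (1.0000 + 2.3636 + 3.8182 + 6.6316 + 2.2105 + 4.4211) = 1
P(0) × 20.4450 = 1
P(0) = 1/20.4450 = 0.04891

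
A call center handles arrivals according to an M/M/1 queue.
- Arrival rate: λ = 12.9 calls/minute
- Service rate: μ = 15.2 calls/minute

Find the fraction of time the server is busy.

Server utilization: ρ = λ/μ
ρ = 12.9/15.2 = 0.8487
The server is busy 84.87% of the time.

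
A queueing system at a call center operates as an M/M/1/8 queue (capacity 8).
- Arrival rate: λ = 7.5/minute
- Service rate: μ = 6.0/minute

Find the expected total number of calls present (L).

ρ = λ/μ = 7.5/6.0 = 1.2500
P₀ = (1-ρ)/(1-ρ^(K+1)) = (1-1.2500)/(1-1.2500^9) = -0.2500/-6.4506 = 0.03876
P_K = P₀×ρ^K = 0.03876 × 1.2500^8 = 0.03876 × 5.9605 = 0.2310
L = ρ[1 - (K+1)ρ^K + Kρ^(K+1)] / [(1-ρ)(1-ρ^(K+1))]
L = 1.2500 × (1 - 9×5.960464 + 8×7.450581) / ((1 - 1.2500) × (1 - 7.450581)) = 5.3952 calls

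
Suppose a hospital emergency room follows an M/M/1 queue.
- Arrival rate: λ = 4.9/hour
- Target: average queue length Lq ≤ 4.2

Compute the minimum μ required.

For M/M/1: Lq = λ²/(μ(μ-λ))
Need Lq ≤ 4.2, i.e. μ(μ-λ) ≥ λ²/4.2
μ² - 4.9μ - 24.01/4.2 ≥ 0  →  μ² - 4.9μ - 5.716667 ≥ 0
Quadratic formula (positive root): μ = [λ + √(λ² + 4×5.716667)]/2
Discriminant: 24.01 + 4×5.716667 = 46.87667, √46.87667 = 6.84665
μ ≥ (4.9 + 6.84665)/2 = 5.8733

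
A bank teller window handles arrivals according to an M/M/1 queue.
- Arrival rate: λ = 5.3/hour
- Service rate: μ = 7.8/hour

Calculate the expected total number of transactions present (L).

ρ = λ/μ = 5.3/7.8 = 0.6795
For M/M/1: L = λ/(μ-λ)
L = 5.3/(7.8-5.3) = 5.3/2.50
L = 2.1200 transactions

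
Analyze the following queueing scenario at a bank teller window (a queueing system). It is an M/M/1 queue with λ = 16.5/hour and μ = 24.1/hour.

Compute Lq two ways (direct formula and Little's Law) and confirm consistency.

Method 1 (direct): Lq = λ²/(μ(μ-λ)) = 272.25/(24.1 × 7.60) = 1.4864

Method 2 (Little's Law):
W = 1/(μ-λ) = 1/7.60 = 0.131579
Wq = W - 1/μ = 0.131579 - 0.0414938 = 0.090085
Lq = λWq = 16.5 × 0.090085 = 1.4864 ✔ (matches Method 1)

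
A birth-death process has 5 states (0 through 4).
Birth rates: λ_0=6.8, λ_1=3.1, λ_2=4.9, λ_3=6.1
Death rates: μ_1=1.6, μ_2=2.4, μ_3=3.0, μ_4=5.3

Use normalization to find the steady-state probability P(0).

Ratios P(n)/P(0) = (λ₀···λₙ₋₁)/(μ₁···μₙ):
P(1)/P(0) = (6.8)/(1.6) = 4.2500
P(2)/P(0) = (6.8×3.1)/(1.6×2.4) = 5.4896
P(3)/P(0) = (6.8×3.1×4.9)/(1.6×2.4×3.0) = 8.9663
P(4)/P(0) = (6.8×3.1×4.9×6.1)/(1.6×2.4×3.0×5.3) = 10.3197

Normalization: ∑ P(n) = 1
P(0) × (1.0000 + 4.2500 + 5.4896 + 8.9663 + 10.3197) = 1
P(0) × 30.0256 = 1
P(0) = 1/30.0256 = 0.03330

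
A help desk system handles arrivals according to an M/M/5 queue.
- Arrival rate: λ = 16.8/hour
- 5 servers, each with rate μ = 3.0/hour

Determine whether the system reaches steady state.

Stability requires ρ = λ/(cμ) < 1
ρ = 16.8/(5 × 3.0) = 16.8/15.00 = 1.1200
Since 1.1200 ≥ 1, the system is UNSTABLE.
Need c > λ/μ = 16.8/3.0 = 5.60.
Minimum servers needed: c = 6.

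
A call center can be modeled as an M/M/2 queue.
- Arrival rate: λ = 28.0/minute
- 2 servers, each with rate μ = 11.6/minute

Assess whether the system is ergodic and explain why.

Stability requires ρ = λ/(cμ) < 1
ρ = 28.0/(2 × 11.6) = 28.0/23.20 = 1.2069
Since 1.2069 ≥ 1, the system is UNSTABLE.
Need c > λ/μ = 28.0/11.6 = 2.41.
Minimum servers needed: c = 3.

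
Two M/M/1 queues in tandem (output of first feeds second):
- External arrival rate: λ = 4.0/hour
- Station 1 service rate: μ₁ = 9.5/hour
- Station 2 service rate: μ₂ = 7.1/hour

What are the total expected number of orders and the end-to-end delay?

By Jackson's theorem, each station behaves as independent M/M/1.
Station 1: ρ₁ = 4.0/9.5 = 0.4211, L₁ = ρ₁/(1-ρ₁) = λ/(μ₁-λ) = 4.0/5.50 = 0.7273
Station 2: ρ₂ = 4.0/7.1 = 0.5634, L₂ = ρ₂/(1-ρ₂) = λ/(μ₂-λ) = 4.0/3.10 = 1.2903
Total: L = L₁ + L₂ = 0.7273 + 1.2903 = 2.0176
W = L/λ = 2.0176/4.0 = 0.5044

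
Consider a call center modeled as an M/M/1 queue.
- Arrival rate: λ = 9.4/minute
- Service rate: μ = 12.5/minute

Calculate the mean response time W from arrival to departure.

First, compute utilization: ρ = λ/μ = 9.4/12.5 = 0.7520
For M/M/1: W = 1/(μ-λ)
W = 1/(12.5-9.4) = 1/3.10
W = 0.3226 minutes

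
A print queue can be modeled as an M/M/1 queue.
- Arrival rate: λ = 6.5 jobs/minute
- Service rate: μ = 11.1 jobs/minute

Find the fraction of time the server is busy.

Server utilization: ρ = λ/μ
ρ = 6.5/11.1 = 0.5856
The server is busy 58.56% of the time.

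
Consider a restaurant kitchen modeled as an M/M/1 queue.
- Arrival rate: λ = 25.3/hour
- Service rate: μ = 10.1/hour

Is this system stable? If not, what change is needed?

Stability requires ρ = λ/(cμ) < 1
ρ = 25.3/(1 × 10.1) = 25.3/10.10 = 2.5050
Since 2.5050 ≥ 1, the system is UNSTABLE.
Queue grows without bound. Need μ > λ = 25.3.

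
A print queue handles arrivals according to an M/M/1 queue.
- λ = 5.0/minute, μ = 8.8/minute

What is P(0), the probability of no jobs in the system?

ρ = λ/μ = 5.0/8.8 = 0.5682
P(0) = 1 - ρ = 1 - 0.5682 = 0.4318
The server is idle 43.18% of the time.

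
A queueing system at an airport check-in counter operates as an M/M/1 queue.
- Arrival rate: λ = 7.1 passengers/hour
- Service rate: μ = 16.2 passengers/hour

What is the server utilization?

Server utilization: ρ = λ/μ
ρ = 7.1/16.2 = 0.4383
The server is busy 43.83% of the time.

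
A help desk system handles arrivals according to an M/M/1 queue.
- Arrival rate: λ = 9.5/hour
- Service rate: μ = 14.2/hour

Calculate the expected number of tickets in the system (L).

ρ = λ/μ = 9.5/14.2 = 0.6690
For M/M/1: L = λ/(μ-λ)
L = 9.5/(14.2-9.5) = 9.5/4.70
L = 2.0213 tickets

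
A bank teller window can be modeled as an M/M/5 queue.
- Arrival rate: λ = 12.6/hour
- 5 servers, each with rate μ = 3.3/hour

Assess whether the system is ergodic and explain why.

Stability requires ρ = λ/(cμ) < 1
ρ = 12.6/(5 × 3.3) = 12.6/16.50 = 0.7636
Since 0.7636 < 1, the system is STABLE.
The servers are busy 76.36% of the time.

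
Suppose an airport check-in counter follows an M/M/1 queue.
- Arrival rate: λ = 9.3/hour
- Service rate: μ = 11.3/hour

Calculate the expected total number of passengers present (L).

ρ = λ/μ = 9.3/11.3 = 0.8230
For M/M/1: L = λ/(μ-λ)
L = 9.3/(11.3-9.3) = 9.3/2.00
L = 4.6500 passengers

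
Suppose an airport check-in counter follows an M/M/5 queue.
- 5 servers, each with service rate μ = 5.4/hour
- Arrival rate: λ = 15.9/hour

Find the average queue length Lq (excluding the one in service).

Traffic intensity: ρ = λ/(cμ) = 15.9/(5×5.4) = 0.5889
Since ρ = 0.5889 < 1, system is stable.
Offered load a = λ/μ = cρ = 15.9/5.4 = 2.9444
P₀ = [ Σₙ₌₀^4 aⁿ/n! + a^5/(5!(1-ρ)) ]⁻¹
Σ = a^0/0! + a^1/1! + a^2/2! + a^3/3! + a^4/4! = 1.0000 + 2.9444 + 4.3349 + 4.2546 + 3.1319 = 15.6658
a^5/(5!(1-ρ)) = 221.3180/(120 × 0.41111) = 4.4862
P₀ = 1/(15.6658 + 4.4862) = 0.04962
Lq = P₀·a^5·ρ / (5!(1-ρ)²) = 0.04962 × 221.3180 × 0.5889 / (120 × 0.1690) = 0.3189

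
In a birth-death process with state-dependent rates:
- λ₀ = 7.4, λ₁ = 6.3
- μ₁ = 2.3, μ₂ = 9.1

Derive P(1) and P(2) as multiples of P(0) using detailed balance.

Balance equations:
State 0: λ₀P₀ = μ₁P₁ → P₁ = (λ₀/μ₁)P₀ = (7.4/2.3)P₀ = 3.2174P₀
State 1: P₂ = (λ₀λ₁)/(μ₁μ₂)P₀ = (7.4×6.3)/(2.3×9.1)P₀ = 2.2274P₀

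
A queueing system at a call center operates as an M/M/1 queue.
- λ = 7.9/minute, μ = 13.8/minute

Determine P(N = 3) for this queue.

ρ = λ/μ = 7.9/13.8 = 0.57246
P(n) = (1-ρ)ρⁿ
P(3) = (1-0.57246) × 0.57246^3
P(3) = 0.42754 × 0.18760
P(3) = 0.08021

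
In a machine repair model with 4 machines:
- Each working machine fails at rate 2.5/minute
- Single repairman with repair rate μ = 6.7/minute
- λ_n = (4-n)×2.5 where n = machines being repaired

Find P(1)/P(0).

P(1)/P(0) = ∏_{i=0}^{1-1} λ_i/μ_{i+1}
= (4-0)×2.5/6.7
= 1.4925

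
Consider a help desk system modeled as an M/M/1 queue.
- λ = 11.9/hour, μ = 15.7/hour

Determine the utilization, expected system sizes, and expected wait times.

Step 1: ρ = λ/μ = 11.9/15.7 = 0.7580
Step 2: L = λ/(μ-λ) = 11.9/3.80 = 3.1316
Step 3: Lq = λ²/(μ(μ-λ)) = 141.61/(15.7×3.80) = 2.3736
Step 4: W = 1/(μ-λ) = 1/3.80 = 0.26316
Step 5: Wq = λ/(μ(μ-λ)) = 11.9/(15.7×3.80) = 0.1995
Step 6: P(0) = 1-ρ = 0.2420
Verify: L = λW = 11.9×0.26316 = 3.1316 ✔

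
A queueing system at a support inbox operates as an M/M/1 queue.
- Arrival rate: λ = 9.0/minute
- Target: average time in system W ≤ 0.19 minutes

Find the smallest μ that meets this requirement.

For M/M/1: W = 1/(μ-λ)
Need W ≤ 0.19, so 1/(μ-λ) ≤ 0.19
μ - λ ≥ 1/0.19 = 5.2632
μ ≥ 9.0 + 5.2632 = 14.2632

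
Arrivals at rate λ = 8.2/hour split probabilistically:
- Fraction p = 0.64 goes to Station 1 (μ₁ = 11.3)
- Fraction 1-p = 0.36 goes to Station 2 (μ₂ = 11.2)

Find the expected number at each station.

Effective rates: λ₁ = 8.2×0.64 = 5.248, λ₂ = 8.2×0.36 = 2.952
Station 1: ρ₁ = 5.248/11.3 = 0.464425, L₁ = ρ₁/(1-ρ₁) = 0.464425/(1-0.464425) = 0.8672
Station 2: ρ₂ = 2.952/11.2 = 0.26357, L₂ = ρ₂/(1-ρ₂) = 0.26357/(1-0.26357) = 0.3579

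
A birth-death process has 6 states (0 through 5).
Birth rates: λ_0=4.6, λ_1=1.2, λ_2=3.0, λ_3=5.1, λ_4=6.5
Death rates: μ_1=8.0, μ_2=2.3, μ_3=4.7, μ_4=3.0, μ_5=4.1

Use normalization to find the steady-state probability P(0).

Ratios P(n)/P(0) = (λ₀···λₙ₋₁)/(μ₁···μₙ):
P(1)/P(0) = (4.6)/(8.0) = 0.5750
P(2)/P(0) = (4.6×1.2)/(8.0×2.3) = 0.3000
P(3)/P(0) = (4.6×1.2×3.0)/(8.0×2.3×4.7) = 0.1915
P(4)/P(0) = (4.6×1.2×3.0×5.1)/(8.0×2.3×4.7×3.0) = 0.3255
P(5)/P(0) = (4.6×1.2×3.0×5.1×6.5)/(8.0×2.3×4.7×3.0×4.1) = 0.5161

Normalization: ∑ P(n) = 1
P(0) × (1.0000 + 0.5750 + 0.3000 + 0.1915 + 0.3255 + 0.5161) = 1
P(0) × 2.9081 = 1
P(0) = 1/2.9081 = 0.3439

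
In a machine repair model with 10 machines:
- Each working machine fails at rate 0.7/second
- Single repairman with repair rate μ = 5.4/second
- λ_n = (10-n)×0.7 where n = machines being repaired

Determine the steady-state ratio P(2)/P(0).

P(2)/P(0) = ∏_{i=0}^{2-1} λ_i/μ_{i+1}
= (10-0)×0.7/5.4 × (10-1)×0.7/5.4
= 1.5123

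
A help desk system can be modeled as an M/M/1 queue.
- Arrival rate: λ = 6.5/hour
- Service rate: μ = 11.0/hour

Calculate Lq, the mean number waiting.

ρ = λ/μ = 6.5/11.0 = 0.5909
For M/M/1: Lq = λ²/(μ(μ-λ))
Lq = 42.25/(11.0 × 4.50)
Lq = 0.8535 tickets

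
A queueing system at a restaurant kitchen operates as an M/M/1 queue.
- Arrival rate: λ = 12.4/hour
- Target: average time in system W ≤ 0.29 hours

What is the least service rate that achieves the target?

For M/M/1: W = 1/(μ-λ)
Need W ≤ 0.29, so 1/(μ-λ) ≤ 0.29
μ - λ ≥ 1/0.29 = 3.4483
μ ≥ 12.4 + 3.4483 = 15.8483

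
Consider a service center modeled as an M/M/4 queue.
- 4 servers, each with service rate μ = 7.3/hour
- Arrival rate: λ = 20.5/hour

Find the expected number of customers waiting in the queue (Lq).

Traffic intensity: ρ = λ/(cμ) = 20.5/(4×7.3) = 0.7021
Since ρ = 0.7021 < 1, system is stable.
Offered load a = λ/μ = cρ = 20.5/7.3 = 2.8082
P₀ = [ Σₙ₌₀^3 aⁿ/n! + a^4/(4!(1-ρ)) ]⁻¹
Σ = a^0/0! + a^1/1! + a^2/2! + a^3/3! = 1.0000 + 2.8082 + 3.9430 + 3.6910 = 11.4422
a^4/(4!(1-ρ)) = 62.1905/(24 × 0.297945) = 8.6971
P₀ = 1/(11.4422 + 8.6971) = 0.04965
Lq = P₀·a^4·ρ / (4!(1-ρ)²) = 0.04965 × 62.1905 × 0.7021 / (24 × 0.08877) = 1.0176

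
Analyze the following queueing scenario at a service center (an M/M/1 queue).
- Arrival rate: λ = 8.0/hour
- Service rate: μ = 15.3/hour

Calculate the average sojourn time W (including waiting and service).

First, compute utilization: ρ = λ/μ = 8.0/15.3 = 0.5229
For M/M/1: W = 1/(μ-λ)
W = 1/(15.3-8.0) = 1/7.30
W = 0.1370 hours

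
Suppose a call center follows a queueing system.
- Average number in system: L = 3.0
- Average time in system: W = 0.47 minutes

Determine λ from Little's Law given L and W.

Little's Law: L = λW, so λ = L/W
λ = 3.0/0.47 = 6.3830 calls/minute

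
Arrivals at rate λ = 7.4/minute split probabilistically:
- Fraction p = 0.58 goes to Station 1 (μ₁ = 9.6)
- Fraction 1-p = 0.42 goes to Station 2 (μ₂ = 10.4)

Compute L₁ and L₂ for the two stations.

Effective rates: λ₁ = 7.4×0.58 = 4.292, λ₂ = 7.4×0.42 = 3.108
Station 1: ρ₁ = 4.292/9.6 = 0.4471, L₁ = ρ₁/(1-ρ₁) = 0.4471/(1-0.4471) = 0.8086
Station 2: ρ₂ = 3.108/10.4 = 0.29885, L₂ = ρ₂/(1-ρ₂) = 0.29885/(1-0.29885) = 0.4262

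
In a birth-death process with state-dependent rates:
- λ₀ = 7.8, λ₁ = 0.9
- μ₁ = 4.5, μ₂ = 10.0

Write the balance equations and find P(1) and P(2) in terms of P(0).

Balance equations:
State 0: λ₀P₀ = μ₁P₁ → P₁ = (λ₀/μ₁)P₀ = (7.8/4.5)P₀ = 1.7333P₀
State 1: P₂ = (λ₀λ₁)/(μ₁μ₂)P₀ = (7.8×0.9)/(4.5×10.0)P₀ = 0.1560P₀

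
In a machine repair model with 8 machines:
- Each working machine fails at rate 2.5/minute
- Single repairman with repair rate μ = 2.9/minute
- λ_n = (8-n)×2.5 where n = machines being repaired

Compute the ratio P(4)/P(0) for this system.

P(4)/P(0) = ∏_{i=0}^{4-1} λ_i/μ_{i+1}
= (8-0)×2.5/2.9 × (8-1)×2.5/2.9 × (8-2)×2.5/2.9 × (8-3)×2.5/2.9
= 927.8490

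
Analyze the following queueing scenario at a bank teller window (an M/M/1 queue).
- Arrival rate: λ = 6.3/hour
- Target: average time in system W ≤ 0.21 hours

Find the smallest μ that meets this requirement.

For M/M/1: W = 1/(μ-λ)
Need W ≤ 0.21, so 1/(μ-λ) ≤ 0.21
μ - λ ≥ 1/0.21 = 4.7619
μ ≥ 6.3 + 4.7619 = 11.0619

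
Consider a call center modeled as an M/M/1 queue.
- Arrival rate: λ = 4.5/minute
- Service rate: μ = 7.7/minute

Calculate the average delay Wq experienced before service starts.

First, compute utilization: ρ = λ/μ = 4.5/7.7 = 0.5844
For M/M/1: Wq = λ/(μ(μ-λ))
Wq = 4.5/(7.7 × (7.7-4.5))
Wq = 4.5/(7.7 × 3.20)
Wq = 0.1826 minutes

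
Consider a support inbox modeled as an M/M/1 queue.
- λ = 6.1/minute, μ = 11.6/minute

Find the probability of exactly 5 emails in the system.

ρ = λ/μ = 6.1/11.6 = 0.5259
P(n) = (1-ρ)ρⁿ
P(5) = (1-0.5259) × 0.5259^5
P(5) = 0.4741 × 0.04023
P(5) = 0.01907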